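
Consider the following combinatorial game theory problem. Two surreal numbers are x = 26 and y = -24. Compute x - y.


x = 26, y = -24
x - y = 26 - -24 = 50

50


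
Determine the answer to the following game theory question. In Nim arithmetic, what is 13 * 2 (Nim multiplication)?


Nim multiplication is bilinear over XOR: (u XOR v) * w = (u*w) XOR (v*w).
So we split each operand into its bit components and XOR the pairwise Nim products.
13 = 1 + 4 + 8 (as XOR of powers of 2).
2 = 2 (as XOR of powers of 2).
Using the standard Nim-product table on single bits:
  2*2 = 3,   2*4 = 8,   2*8 = 12,
  4*4 = 6,   4*8 = 11,  8*8 = 13,
and  1*x = x (identity), k*l = l*k (commutative).
Pairwise Nim products:
  1 * 2 = 2
  4 * 2 = 8
  8 * 2 = 12
XOR them: 2 XOR 8 XOR 12 = 6.
Result: 13 * 2 = 6 (in Nim).

6


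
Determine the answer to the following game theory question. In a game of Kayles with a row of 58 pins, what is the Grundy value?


Kayles: a move removes 1 or 2 adjacent pins from a contiguous row.
Removing pins from a row of k leaves two independent rows (a, b) with a + b = k - 1 (one pin) or a + b = k - 2 (two pins); an end removal gives a = 0.
By Sprague-Grundy, G(k) = mex{ G(a) XOR G(b) } over all these splits. G(0) = 0.
G(1): splits (0,0):0^0=0 -> mex({0}) = 1
G(2): splits (0,1):0^1=1 (0,0):0^0=0 -> mex({0, 1}) = 2
G(3): splits (0,2):0^2=2 (1,1):1^1=0 (0,1):0^1=1 -> mex({0, 1, 2}) = 3
G(4): splits (0,3):0^3=3 (1,2):1^2=3 (0,2):0^2=2 (1,1):1^1=0 -> mex({0, 2, 3}) = 1
G(5): splits (0,4):0^1=1 (1,3):1^3=2 (2,2):2^2=0 (0,3):0^3=3 (1,2):1^2=3 -> mex({0, 1, 2, 3}) = 4
G(6) = mex({0, 1, 2, 4}) = 3
G(7) = mex({0, 1, 3, 4, 5}) = 2
G(8) = mex({0, 2, 3, 5, 6}) = 1
G(9) = mex({0, 1, 2, 3, 6, 7}) = 4
G(10) = mex({0, 1, 3, 4, 5, 7}) = 2
G(11) = mex({0, 1, 2, 3, 4, 5}) = 6
G(12) = mex({0, 1, 2, 3, 5, 6, 7}) = 4
G(13) = mex({0, 2, 3, 4, 6, 7}) = 1
G(14) = mex({0, 1, 4, 5, 6, 7}) = 2
G(15) = mex({0, 1, 2, 3, 4, 5, 6}) = 7
G(16) = mex({0, 2, 3, 5, 6, 7}) = 1
G(17) = mex({0, 1, 2, 3, 5, 6, 7}) = 4
G(18) = mex({0, 1, 2, 4, 5, 6}) = 3
G(19) = mex({0, 1, 3, 4, 5, 7}) = 2
G(20) = mex({0, 2, 3, 4, 5, 6, 7}) = 1
G(21) = mex({0, 1, 2, 3, 5, 6, 7}) = 4
G(22) = mex({0, 1, 2, 3, 4, 5, 7}) = 6
G(23) = mex({0, 1, 2, 3, 4, 5, 6}) = 7
G(24) = mex({0, 1, 2, 3, 5, 6, 7}) = 4
G(25) = mex({0, 2, 3, 4, 6, 7}) = 1
G(26) = mex({0, 1, 3, 4, 5, 6, 7}) = 2
G(27) = mex({0, 1, 2, 3, 4, 5, 6, 7}) = 8
G(28) = mex({0, 1, 2, 3, 4, 6, 7, 8}) = 5
G(29) = mex({0, 1, 2, 3, 5, 6, 7, 8, 9}) = 4
G(30) = mex({0, 1, 2, 3, 4, 5, 6, 9, 10}) = 7
G(31) = mex({0, 1, 3, 4, 5, 7, 10, 11}) = 2
G(32) = mex({0, 2, 3, 4, 5, 6, 7, 9, 11}) = 1
G(33) = mex({0, 1, 2, 3, 4, 5, 6, 7, 9, 12}) = 8
G(34) = mex({0, 1, 2, 3, 4, 5, 7, 8, 11, 12}) = 6
G(35) = mex({0, 1, 2, 3, 4, 5, 6, 8, 9, 10, 11}) = 7
G(36) = mex({0, 1, 2, 3, 5, 6, 7, 9, 10}) = 4
G(37) = mex({0, 2, 3, 4, 6, 7, 9, 10, 11, 12}) = 1
G(38) = mex({0, 1, 3, 4, 5, 6, 7, 9, 10, 11, 12}) = 2
G(39) = mex({0, 1, 2, 4, 5, 6, 7, 9, 10, 12, 14}) = 3
G(40) = mex({0, 2, 3, 4, 6, 7, 11, 12, 14}) = 1
G(41) = mex({0, 1, 2, 3, 5, 6, 7, 9, 10, 11, 12}) = 4
G(42) = mex({0, 1, 2, 3, 4, 5, 6, 9, 10}) = 7
G(43) = mex({0, 1, 3, 4, 5, 7, 9, 10, 12, 15}) = 2
G(44) = mex({0, 2, 3, 4, 5, 6, 7, 9, 10, 12, 15}) = 1
G(45) = mex({0, 1, 2, 3, 4, 5, 6, 7, 9, 10, 12, 14}) = 8
G(46) = mex({0, 1, 3, 4, 5, 7, 8, 11, 12, 14}) = 2
G(47) = mex({0, 1, 2, 3, 4, 5, 6, 8, 9, 10, 11, 12}) = 7
G(48) = mex({0, 1, 2, 3, 5, 6, 7, 9, 10}) = 4
G(49) = mex({0, 2, 3, 4, 6, 7, 9, 10, 11, 12, 15}) = 1
G(50) = mex({0, 1, 4, 5, 6, 7, 9, 11, 12, 14, 15}) = 2
G(51) = mex({0, 1, 2, 3, 4, 5, 6, 7, 9, 12, 14, 15}) = 8
G(52) = mex({0, 2, 3, 4, 5, 6, 7, 8, 11, 12, 15}) = 1
G(53) = mex({0, 1, 2, 3, 5, 6, 7, 8, 9, 10, 11, 12}) = 4
G(54) = mex({0, 1, 2, 3, 4, 5, 6, 9, 10}) = 7
G(55) = mex({0, 1, 3, 4, 5, 7, 9, 10, 11, 12}) = 2
G(56) = mex({0, 2, 3, 4, 5, 6, 7, 9, 10, 11, 12, 13, 14}) = 1
G(57) = mex({0, 1, 2, 3, 5, 6, 7, 9, 10, 12, 13, 14, 15}) = 4
G(58) = mex({0, 1, 3, 4, 5, 7, 11, 12, 14, 15}) = 2
Therefore G(58) = 2.

2


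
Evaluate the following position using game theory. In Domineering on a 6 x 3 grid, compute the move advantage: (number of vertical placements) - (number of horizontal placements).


Board is 6 x 3 (rows x cols).
Left (vertical) placements: (rows-1) * cols = 5 * 3 = 15
Right (horizontal) placements: rows * (cols-1) = 6 * 2 = 12
Advantage = Left - Right = 15 - 12 = 3

3


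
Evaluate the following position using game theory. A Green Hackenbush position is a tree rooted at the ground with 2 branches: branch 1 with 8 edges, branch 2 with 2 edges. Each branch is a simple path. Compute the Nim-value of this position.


The tree has 2 branches from the ground vertex.
In Green Hackenbush, the Nim-value of a simple path of length k is k.
Branch 1: length 8, Nim-value = 8
Branch 2: length 2, Nim-value = 2
Total Nim-value = XOR of all branch values:
0 XOR 8 = 8
8 XOR 2 = 10
Nim-value of the tree = 10

10


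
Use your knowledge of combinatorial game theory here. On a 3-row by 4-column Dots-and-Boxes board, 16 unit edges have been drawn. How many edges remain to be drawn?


Grid: 3 x 4 boxes, i.e. 4 rows and 5 columns of dots.
Horizontal edges: (rows + 1) * cols = 4 * 4 = 16
Vertical edges: rows * (cols + 1) = 3 * 5 = 15
Total edges: 16 + 15 = 31
Edges drawn: 16
Remaining: 31 - 16 = 15

15


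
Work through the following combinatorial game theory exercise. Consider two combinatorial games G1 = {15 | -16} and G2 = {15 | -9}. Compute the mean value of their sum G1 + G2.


G1 = {15 | -16}, G2 = {15 | -9}
Each is a switch {a | b} with numbers a > b; its mean value is (a + b)/2, and mean value is additive over game sums: m(G1 + G2) = m(G1) + m(G2).
Mean of G1 = (15 + (-16))/2 = -1/2 = -1/2
Mean of G2 = (15 + (-9))/2 = 6/2 = 3
Mean of G1 + G2 = -1/2 + 3 = 5/2

5/2


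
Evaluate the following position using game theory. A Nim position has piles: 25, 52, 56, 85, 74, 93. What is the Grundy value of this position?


We need the XOR (exclusive or) of all pile sizes.
After XOR-ing pile 1 (size 25): 0 XOR 25 = 25
After XOR-ing pile 2 (size 52): 25 XOR 52 = 45
After XOR-ing pile 3 (size 56): 45 XOR 56 = 21
After XOR-ing pile 4 (size 85): 21 XOR 85 = 64
After XOR-ing pile 5 (size 74): 64 XOR 74 = 10
After XOR-ing pile 6 (size 93): 10 XOR 93 = 87
The Nim-value of this position is 87.

87


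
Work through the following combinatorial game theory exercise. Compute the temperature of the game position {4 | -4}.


The game is {4 | -4}, a switch {a | b} with numbers a > b.
Cooling {a | b} by t gives {a - t | b + t}, which stops being hot when a - t = b + t, i.e. at t = (a - b)/2. So the temperature of a switch is (a - b)/2.
Temperature = (Left option - Right option) / 2
= (4 - (-4)) / 2
= 8 / 2
= 4

4


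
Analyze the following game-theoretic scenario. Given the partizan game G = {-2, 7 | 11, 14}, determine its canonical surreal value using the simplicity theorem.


Left options: {-2, 7}, max = 7
Right options: {11, 14}, min = 11
All options are numbers and max(Left) < min(Right), so by the simplicity theorem the value is the simplest (earliest-born) number strictly between 7 and 11.
Integers 8 through 10 all lie strictly between 7 and 11.
Among integers, the simplest (lowest birthday = smallest |n|; 0 is born on day 0, +-n on day n) is 8.
No non-integer in the interval can be simpler: if x is a non-integer in the interval, then floor(x) or ceil(x) also lies in the interval (the interval contains an integer), and both are proper prefixes of x's sign expansion, i.e. born earlier. So the game value is 8.
Game value = 8

8


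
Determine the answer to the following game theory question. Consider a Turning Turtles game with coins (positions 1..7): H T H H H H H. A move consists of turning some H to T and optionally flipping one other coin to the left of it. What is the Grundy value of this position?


Coins: H T H H H H H
Key fact: a single head at position k behaves exactly like a Nim heap of size k (turning it to T and optionally flipping a coin at j < k corresponds to moving the heap from k to j, or to 0), and heads combine as a disjunctive sum (two heads at the same place would cancel, matching j XOR j = 0). So the Nim-value is the XOR of the 1-indexed positions of the heads.
Face-up positions (1-indexed): [1, 3, 4, 5, 6, 7]
XOR 0 with 1: 0 XOR 1 = 1
XOR 1 with 3: 1 XOR 3 = 2
XOR 2 with 4: 2 XOR 4 = 6
XOR 6 with 5: 6 XOR 5 = 3
XOR 3 with 6: 3 XOR 6 = 5
XOR 5 with 7: 5 XOR 7 = 2
Nim-value = 2

2


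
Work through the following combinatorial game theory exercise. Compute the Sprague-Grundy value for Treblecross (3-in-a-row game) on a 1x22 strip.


Treblecross: place X on empty cells; 3-in-a-row wins.
Playing within two cells of an existing X lets the opponent win at once, so sensible play treats the cells i-2..i+2 around each X as dead. The player left with no safe cell loses, so this is a normal-play take-away game on strips of safe cells.
Placing X at cell i (0-indexed) of a strip of k safe cells leaves independent strips of sizes max(0, i-2) and max(0, k-i-3). Hence G(k) = mex{ G(max(0,i-2)) XOR G(max(0,k-i-3)) : 0 <= i < k }, with G(0) = 0.
G(1): splits (0,0):0^0=0 -> mex({0}) = 1
G(2): splits (0,0):0^0=0 -> mex({0}) = 1
G(3): splits (0,0):0^0=0 -> mex({0}) = 1
G(4): splits (0,1):0^1=1 (0,0):0^0=0 -> mex({0, 1}) = 2
G(5): splits (0,2):0^1=1 (0,1):0^1=1 (0,0):0^0=0 -> mex({0, 1}) = 2
G(6) = mex({1}) = 0
G(7) = mex({0, 1, 2}) = 3
G(8) = mex({0, 1, 2}) = 3
G(9) = mex({0, 2}) = 1
G(10) = mex({0, 2, 3}) = 1
G(11) = mex({0, 3}) = 1
G(12) = mex({1, 3}) = 0
G(13) = mex({0, 1, 2, 3}) = 4
G(14) = mex({0, 1, 2}) = 3
G(15) = mex({0, 1, 2}) = 3
G(16) = mex({0, 1, 2, 4}) = 3
G(17) = mex({0, 1, 3, 4}) = 2
G(18) = mex({0, 1, 3, 4}) = 2
G(19) = mex({0, 1, 3, 5}) = 2
G(20) = mex({0, 1, 2, 3, 5}) = 4
G(21) = mex({0, 1, 2, 3, 5}) = 4
G(22) = mex({1, 2, 6}) = 0
Therefore G(22) = 0.

0


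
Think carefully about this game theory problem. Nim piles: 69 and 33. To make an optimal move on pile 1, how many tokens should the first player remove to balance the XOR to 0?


Piles: 69 and 33
Current XOR: 69 XOR 33 = 100 (non-zero, so this is an N-position).
To make the XOR zero, we need to find a move that balances the piles.
For pile 1 (size 69): target = 69 XOR 100 = 33
We reduce pile 1 from 69 to 33.
Tokens removed: 69 - 33 = 36
Verification: 33 XOR 33 = 0

36


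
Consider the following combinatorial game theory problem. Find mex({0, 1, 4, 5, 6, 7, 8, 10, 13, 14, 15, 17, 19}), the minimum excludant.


Set = {0, 1, 4, 5, 6, 7, 8, 10, 13, 14, 15, 17, 19}
0 is in the set.
1 is in the set.
2 is NOT in the set. This is the mex.
mex = 2

2


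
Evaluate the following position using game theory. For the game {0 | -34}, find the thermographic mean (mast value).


Game = {0 | -34}, a switch {a | b} with numbers a > b.
Its thermograph has left wall a - t and right wall b + t, which meet at t = (a - b)/2, where both equal (a + b)/2. So the mast (mean value) is at (a + b)/2.
Mean = (0 + (-34))/2 = -34/2 = -17

-17


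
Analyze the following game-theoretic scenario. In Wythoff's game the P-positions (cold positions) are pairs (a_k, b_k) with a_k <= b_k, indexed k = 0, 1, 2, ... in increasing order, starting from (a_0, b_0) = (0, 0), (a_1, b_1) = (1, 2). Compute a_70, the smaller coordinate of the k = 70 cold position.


By Wythoff's theorem, a_k = floor(k * phi) and b_k = floor(k * phi^2) = a_k + k, where phi = (1 + sqrt(5))/2 is the golden ratio.
phi = (1 + sqrt(5))/2 = 1.618034
k = 70
k * phi = 70 * 1.618034 = 113.262379
a_70 = floor(k * phi) = 113

113


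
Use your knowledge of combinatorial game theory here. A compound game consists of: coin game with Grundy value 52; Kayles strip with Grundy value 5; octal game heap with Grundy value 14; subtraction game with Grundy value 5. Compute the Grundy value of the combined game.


By the Sprague-Grundy theorem, the Grundy value of a sum of games is the XOR of individual Grundy values.
coin game: Grundy value = 52. Running XOR: 0 XOR 52 = 52
Kayles strip: Grundy value = 5. Running XOR: 52 XOR 5 = 49
octal game heap: Grundy value = 14. Running XOR: 49 XOR 14 = 63
subtraction game: Grundy value = 5. Running XOR: 63 XOR 5 = 58
The combined Grundy value is 58.

58


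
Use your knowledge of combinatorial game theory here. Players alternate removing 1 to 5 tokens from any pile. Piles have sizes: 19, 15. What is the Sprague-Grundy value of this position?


Subtraction set: {1, 2, 3, 4, 5}
For this subtraction set, G(n) = n mod 6 (period = max + 1 = 6).
Pile 1 (size 19): G(19) = 19 mod 6 = 1
Pile 2 (size 15): G(15) = 15 mod 6 = 3
Total Grundy value = XOR of all: 1 XOR 3 = 2

2


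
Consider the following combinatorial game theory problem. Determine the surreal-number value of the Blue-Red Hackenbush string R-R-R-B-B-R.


Edges (from ground): R-R-R-B-B-R
By Berlekamp's sign-expansion rule, a Blue-Red Hackenbush stalk has the value of the surreal number whose sign sequence is the edge sequence with B -> + and R -> -.
Sign sequence: ---++-
Trace the sign expansion in the surreal number tree, starting from 0:
Edge 1: R (sign -) -> bounds (-inf, 0), value = -1
Edge 2: R (sign -) -> bounds (-inf, -1), value = -2
Edge 3: R (sign -) -> bounds (-inf, -2), value = -3
Edge 4: B (sign +) -> bounds (-3, -2), value = -5/2
Edge 5: B (sign +) -> bounds (-5/2, -2), value = -9/4
Edge 6: R (sign -) -> bounds (-5/2, -9/4), value = -19/8
Game value = -19/8

-19/8


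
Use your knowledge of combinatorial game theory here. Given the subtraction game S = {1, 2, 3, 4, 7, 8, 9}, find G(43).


The subtraction set is S = {1, 2, 3, 4, 7, 8, 9}.
G(k) = mex{ G(k - s) : s in S, s <= k }. We compute iteratively: G(0) = 0.
G(1) = mex({0}) = 1
G(2) = mex({0, 1}) = 2
G(3) = mex({0, 1, 2}) = 3
G(4) = mex({0, 1, 2, 3}) = 4
G(5) = mex({1, 2, 3, 4}) = 0
G(6) = mex({0, 2, 3, 4}) = 1
G(7) = mex({0, 1, 3, 4}) = 2
G(8) = mex({0, 1, 2, 4}) = 3
G(9) = mex({0, 1, 2, 3}) = 4
G(10) = mex({1, 2, 3, 4}) = 0
G(11) = mex({0, 2, 3, 4}) = 1
G(12) = mex({0, 1, 3, 4}) = 2
G(13) = mex({0, 1, 2, 4}) = 3
Observe that G(5)..G(13) = 0, 1, 2, 3, 4, 0, 1, 2, 3 repeats G(0)..G(8) = 0, 1, 2, 3, 4, 0, 1, 2, 3.
For k >= max(S) = 9, G(k) is determined by the previous 9 values G(k-9)..G(k-1); a window of 9 consecutive values has recurred shifted by 5, so by induction G(k + 5) = G(k) for all k >= 0: the sequence is periodic from the start with period 5.
One period: G(0..4) = 0, 1, 2, 3, 4.
43 mod 5 = 3, so G(43) = G(3) = 3.

3


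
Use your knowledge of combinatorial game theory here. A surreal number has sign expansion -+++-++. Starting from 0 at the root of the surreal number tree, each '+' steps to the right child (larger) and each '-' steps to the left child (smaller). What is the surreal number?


Sign expansion: -+++-++
Rule: track bounds (lo, hi), initially (-inf, +inf). On '+', the current value becomes lo and we move to the simplest number in (value, hi): value + 1 if hi = +inf, otherwise the midpoint (value + hi)/2. On '-', the current value becomes hi and we move to value - 1 if lo = -inf, otherwise the midpoint (lo + value)/2.
Start at 0.
Step 1: sign = -, move left. Bounds: (-inf, 0). Value = -1
Step 2: sign = +, move right. Bounds: (-1, 0). Value = -1/2
Step 3: sign = +, move right. Bounds: (-1/2, 0). Value = -1/4
Step 4: sign = +, move right. Bounds: (-1/4, 0). Value = -1/8
Step 5: sign = -, move left. Bounds: (-1/4, -1/8). Value = -3/16
Step 6: sign = +, move right. Bounds: (-3/16, -1/8). Value = -5/32
Step 7: sign = +, move right. Bounds: (-5/32, -1/8). Value = -9/64
The surreal number with sign expansion -+++-++ is -9/64.

-9/64


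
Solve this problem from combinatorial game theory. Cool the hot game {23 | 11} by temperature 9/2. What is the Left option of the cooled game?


Original game: {23 | 11} (a switch {a | b} with a > b).
Cooling by t (for t below the temperature (a - b)/2 = 6) taxes each move by t: {a | b} cooled by t is {a - t | b + t}.
Cooling amount: t = 9/2
Cooled Left option: 23 - 9/2 = 37/2
Cooled Right option: 11 + 9/2 = 31/2
Cooled game: {37/2 | 31/2}
Left option = 37/2

37/2


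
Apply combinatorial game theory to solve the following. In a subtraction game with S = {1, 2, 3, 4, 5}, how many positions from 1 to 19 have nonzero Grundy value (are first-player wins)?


Subtraction set S = {1, 2, 3, 4, 5}, so G(n) = n mod 6.
G(n) = 0 when n is a multiple of 6.
Multiples of 6 in [1, 19]: 3
N-positions (nonzero Grundy) = 19 - 3 = 16

16


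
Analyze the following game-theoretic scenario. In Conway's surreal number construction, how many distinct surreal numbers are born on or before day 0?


Day 0: {|} = 0 is born. Count = 1.
Day n: the number of surreal numbers born by day n is 2^(n+1) - 1.
By day 0: 2^1 - 1 = 1
By day 0: 1 surreal numbers.

1


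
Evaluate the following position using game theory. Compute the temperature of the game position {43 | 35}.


The game is {43 | 35}, a switch {a | b} with numbers a > b.
Cooling {a | b} by t gives {a - t | b + t}, which stops being hot when a - t = b + t, i.e. at t = (a - b)/2. So the temperature of a switch is (a - b)/2.
Temperature = (Left option - Right option) / 2
= (43 - (35)) / 2
= 8 / 2
= 4

4


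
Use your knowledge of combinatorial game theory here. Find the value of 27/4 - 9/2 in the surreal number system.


x = 27/4, y = 9/2
Converting to common denominator: 4
x = 27/4, y = 18/4
x - y = 27/4 - 9/2 = 9/4

9/4


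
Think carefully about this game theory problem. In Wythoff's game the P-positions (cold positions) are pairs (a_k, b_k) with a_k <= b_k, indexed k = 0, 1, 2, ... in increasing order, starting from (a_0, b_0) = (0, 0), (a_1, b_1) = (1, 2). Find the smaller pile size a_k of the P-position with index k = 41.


By Wythoff's theorem, a_k = floor(k * phi) and b_k = floor(k * phi^2) = a_k + k, where phi = (1 + sqrt(5))/2 is the golden ratio.
phi = (1 + sqrt(5))/2 = 1.618034
k = 41
k * phi = 41 * 1.618034 = 66.339394
a_41 = floor(k * phi) = 66

66


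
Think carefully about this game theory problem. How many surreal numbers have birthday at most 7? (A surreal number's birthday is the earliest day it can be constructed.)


Day 0: {|} = 0 is born. Count = 1.
Day n: the number of surreal numbers born by day n is 2^(n+1) - 1.
By day 0: 2^1 - 1 = 1
By day 1: 2^2 - 1 = 3
By day 2: 2^3 - 1 = 7
By day 3: 2^4 - 1 = 15
By day 4: 2^5 - 1 = 31
By day 5: 2^6 - 1 = 63
By day 6: 2^7 - 1 = 127
By day 7: 2^8 - 1 = 255
By day 7: 255 surreal numbers.

255


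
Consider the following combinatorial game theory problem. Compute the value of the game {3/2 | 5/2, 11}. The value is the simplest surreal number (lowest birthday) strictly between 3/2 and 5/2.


Left options: {3/2}, max = 3/2
Right options: {5/2, 11}, min = 5/2
All options are numbers and max(Left) < min(Right), so by the simplicity theorem the value is the simplest (earliest-born) number strictly between 3/2 and 5/2.
The only integer strictly between 3/2 and 5/2 is 2.
No non-integer in the interval can be simpler: if x is a non-integer in the interval, then floor(x) or ceil(x) also lies in the interval (the interval contains an integer), and both are proper prefixes of x's sign expansion, i.e. born earlier. So the game value is 2.
Game value = 2

2


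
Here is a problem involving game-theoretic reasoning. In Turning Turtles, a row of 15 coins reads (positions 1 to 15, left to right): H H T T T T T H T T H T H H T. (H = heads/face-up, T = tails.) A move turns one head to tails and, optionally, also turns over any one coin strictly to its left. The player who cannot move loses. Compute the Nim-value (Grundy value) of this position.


Coins: H H T T T T T H T T H T H H T
Key fact: a single head at position k behaves exactly like a Nim heap of size k (turning it to T and optionally flipping a coin at j < k corresponds to moving the heap from k to j, or to 0), and heads combine as a disjunctive sum (two heads at the same place would cancel, matching j XOR j = 0). So the Nim-value is the XOR of the 1-indexed positions of the heads.
Face-up positions (1-indexed): [1, 2, 8, 11, 13, 14]
XOR 0 with 1: 0 XOR 1 = 1
XOR 1 with 2: 1 XOR 2 = 3
XOR 3 with 8: 3 XOR 8 = 11
XOR 11 with 11: 11 XOR 11 = 0
XOR 0 with 13: 0 XOR 13 = 13
XOR 13 with 14: 13 XOR 14 = 3
Nim-value = 3

3


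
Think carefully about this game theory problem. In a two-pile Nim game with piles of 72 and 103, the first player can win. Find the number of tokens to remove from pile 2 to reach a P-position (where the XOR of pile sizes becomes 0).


Piles: 72 and 103
Current XOR: 72 XOR 103 = 47 (non-zero, so this is an N-position).
To make the XOR zero, we need to find a move that balances the piles.
For pile 2 (size 103): target = 103 XOR 47 = 72
We reduce pile 2 from 103 to 72.
Tokens removed: 103 - 72 = 31
Verification: 72 XOR 72 = 0

31


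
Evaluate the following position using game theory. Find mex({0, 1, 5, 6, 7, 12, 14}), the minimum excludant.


Set = {0, 1, 5, 6, 7, 12, 14}
0 is in the set.
1 is in the set.
2 is NOT in the set. This is the mex.
mex = 2

2


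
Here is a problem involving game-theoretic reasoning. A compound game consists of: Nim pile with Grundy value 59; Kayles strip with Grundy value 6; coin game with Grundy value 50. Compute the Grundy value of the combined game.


By the Sprague-Grundy theorem, the Grundy value of a sum of games is the XOR of individual Grundy values.
Nim pile: Grundy value = 59. Running XOR: 0 XOR 59 = 59
Kayles strip: Grundy value = 6. Running XOR: 59 XOR 6 = 61
coin game: Grundy value = 50. Running XOR: 61 XOR 50 = 15
The combined Grundy value is 15.

15


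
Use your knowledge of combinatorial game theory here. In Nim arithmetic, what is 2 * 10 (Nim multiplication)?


Nim multiplication is bilinear over XOR: (u XOR v) * w = (u*w) XOR (v*w).
So we split each operand into its bit components and XOR the pairwise Nim products.
2 = 2 (as XOR of powers of 2).
10 = 2 + 8 (as XOR of powers of 2).
Using the standard Nim-product table on single bits:
  2*2 = 3,   2*4 = 8,   2*8 = 12,
  4*4 = 6,   4*8 = 11,  8*8 = 13,
and  1*x = x (identity), k*l = l*k (commutative).
Pairwise Nim products:
  2 * 2 = 3
  2 * 8 = 12
XOR them: 3 XOR 12 = 15.
Result: 2 * 10 = 15 (in Nim).

15


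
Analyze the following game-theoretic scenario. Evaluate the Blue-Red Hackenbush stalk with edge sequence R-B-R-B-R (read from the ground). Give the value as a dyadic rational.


Edges (from ground): R-B-R-B-R
By Berlekamp's sign-expansion rule, a Blue-Red Hackenbush stalk has the value of the surreal number whose sign sequence is the edge sequence with B -> + and R -> -.
Sign sequence: -+-+-
Trace the sign expansion in the surreal number tree, starting from 0:
Edge 1: R (sign -) -> bounds (-inf, 0), value = -1
Edge 2: B (sign +) -> bounds (-1, 0), value = -1/2
Edge 3: R (sign -) -> bounds (-1, -1/2), value = -3/4
Edge 4: B (sign +) -> bounds (-3/4, -1/2), value = -5/8
Edge 5: R (sign -) -> bounds (-3/4, -5/8), value = -11/16
Game value = -11/16

-11/16


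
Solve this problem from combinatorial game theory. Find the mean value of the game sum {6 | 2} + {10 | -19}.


G1 = {6 | 2}, G2 = {10 | -19}
Each is a switch {a | b} with numbers a > b; its mean value is (a + b)/2, and mean value is additive over game sums: m(G1 + G2) = m(G1) + m(G2).
Mean of G1 = (6 + (2))/2 = 8/2 = 4
Mean of G2 = (10 + (-19))/2 = -9/2 = -9/2
Mean of G1 + G2 = 4 + -9/2 = -1/2

-1/2


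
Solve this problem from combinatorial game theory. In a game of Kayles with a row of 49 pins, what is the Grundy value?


Kayles: a move removes 1 or 2 adjacent pins from a contiguous row.
Removing pins from a row of k leaves two independent rows (a, b) with a + b = k - 1 (one pin) or a + b = k - 2 (two pins); an end removal gives a = 0.
By Sprague-Grundy, G(k) = mex{ G(a) XOR G(b) } over all these splits. G(0) = 0.
G(1): splits (0,0):0^0=0 -> mex({0}) = 1
G(2): splits (0,1):0^1=1 (0,0):0^0=0 -> mex({0, 1}) = 2
G(3): splits (0,2):0^2=2 (1,1):1^1=0 (0,1):0^1=1 -> mex({0, 1, 2}) = 3
G(4): splits (0,3):0^3=3 (1,2):1^2=3 (0,2):0^2=2 (1,1):1^1=0 -> mex({0, 2, 3}) = 1
G(5): splits (0,4):0^1=1 (1,3):1^3=2 (2,2):2^2=0 (0,3):0^3=3 (1,2):1^2=3 -> mex({0, 1, 2, 3}) = 4
G(6) = mex({0, 1, 2, 4}) = 3
G(7) = mex({0, 1, 3, 4, 5}) = 2
G(8) = mex({0, 2, 3, 5, 6}) = 1
G(9) = mex({0, 1, 2, 3, 6, 7}) = 4
G(10) = mex({0, 1, 3, 4, 5, 7}) = 2
G(11) = mex({0, 1, 2, 3, 4, 5}) = 6
G(12) = mex({0, 1, 2, 3, 5, 6, 7}) = 4
G(13) = mex({0, 2, 3, 4, 6, 7}) = 1
G(14) = mex({0, 1, 4, 5, 6, 7}) = 2
G(15) = mex({0, 1, 2, 3, 4, 5, 6}) = 7
G(16) = mex({0, 2, 3, 5, 6, 7}) = 1
G(17) = mex({0, 1, 2, 3, 5, 6, 7}) = 4
G(18) = mex({0, 1, 2, 4, 5, 6}) = 3
G(19) = mex({0, 1, 3, 4, 5, 7}) = 2
G(20) = mex({0, 2, 3, 4, 5, 6, 7}) = 1
G(21) = mex({0, 1, 2, 3, 5, 6, 7}) = 4
G(22) = mex({0, 1, 2, 3, 4, 5, 7}) = 6
G(23) = mex({0, 1, 2, 3, 4, 5, 6}) = 7
G(24) = mex({0, 1, 2, 3, 5, 6, 7}) = 4
G(25) = mex({0, 2, 3, 4, 6, 7}) = 1
G(26) = mex({0, 1, 3, 4, 5, 6, 7}) = 2
G(27) = mex({0, 1, 2, 3, 4, 5, 6, 7}) = 8
G(28) = mex({0, 1, 2, 3, 4, 6, 7, 8}) = 5
G(29) = mex({0, 1, 2, 3, 5, 6, 7, 8, 9}) = 4
G(30) = mex({0, 1, 2, 3, 4, 5, 6, 9, 10}) = 7
G(31) = mex({0, 1, 3, 4, 5, 7, 10, 11}) = 2
G(32) = mex({0, 2, 3, 4, 5, 6, 7, 9, 11}) = 1
G(33) = mex({0, 1, 2, 3, 4, 5, 6, 7, 9, 12}) = 8
G(34) = mex({0, 1, 2, 3, 4, 5, 7, 8, 11, 12}) = 6
G(35) = mex({0, 1, 2, 3, 4, 5, 6, 8, 9, 10, 11}) = 7
G(36) = mex({0, 1, 2, 3, 5, 6, 7, 9, 10}) = 4
G(37) = mex({0, 2, 3, 4, 6, 7, 9, 10, 11, 12}) = 1
G(38) = mex({0, 1, 3, 4, 5, 6, 7, 9, 10, 11, 12}) = 2
G(39) = mex({0, 1, 2, 4, 5, 6, 7, 9, 10, 12, 14}) = 3
G(40) = mex({0, 2, 3, 4, 6, 7, 11, 12, 14}) = 1
G(41) = mex({0, 1, 2, 3, 5, 6, 7, 9, 10, 11, 12}) = 4
G(42) = mex({0, 1, 2, 3, 4, 5, 6, 9, 10}) = 7
G(43) = mex({0, 1, 3, 4, 5, 7, 9, 10, 12, 15}) = 2
G(44) = mex({0, 2, 3, 4, 5, 6, 7, 9, 10, 12, 15}) = 1
G(45) = mex({0, 1, 2, 3, 4, 5, 6, 7, 9, 10, 12, 14}) = 8
G(46) = mex({0, 1, 3, 4, 5, 7, 8, 11, 12, 14}) = 2
G(47) = mex({0, 1, 2, 3, 4, 5, 6, 8, 9, 10, 11, 12}) = 7
G(48) = mex({0, 1, 2, 3, 5, 6, 7, 9, 10}) = 4
G(49) = mex({0, 2, 3, 4, 6, 7, 9, 10, 11, 12, 15}) = 1
Therefore G(49) = 1.

1


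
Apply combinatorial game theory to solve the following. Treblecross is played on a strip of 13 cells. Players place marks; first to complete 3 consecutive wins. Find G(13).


Treblecross: place X on empty cells; 3-in-a-row wins.
Playing within two cells of an existing X lets the opponent win at once, so sensible play treats the cells i-2..i+2 around each X as dead. The player left with no safe cell loses, so this is a normal-play take-away game on strips of safe cells.
Placing X at cell i (0-indexed) of a strip of k safe cells leaves independent strips of sizes max(0, i-2) and max(0, k-i-3). Hence G(k) = mex{ G(max(0,i-2)) XOR G(max(0,k-i-3)) : 0 <= i < k }, with G(0) = 0.
G(1): splits (0,0):0^0=0 -> mex({0}) = 1
G(2): splits (0,0):0^0=0 -> mex({0}) = 1
G(3): splits (0,0):0^0=0 -> mex({0}) = 1
G(4): splits (0,1):0^1=1 (0,0):0^0=0 -> mex({0, 1}) = 2
G(5): splits (0,2):0^1=1 (0,1):0^1=1 (0,0):0^0=0 -> mex({0, 1}) = 2
G(6) = mex({1}) = 0
G(7) = mex({0, 1, 2}) = 3
G(8) = mex({0, 1, 2}) = 3
G(9) = mex({0, 2}) = 1
G(10) = mex({0, 2, 3}) = 1
G(11) = mex({0, 3}) = 1
G(12) = mex({1, 3}) = 0
G(13) = mex({0, 1, 2, 3}) = 4
Therefore G(13) = 4.

4


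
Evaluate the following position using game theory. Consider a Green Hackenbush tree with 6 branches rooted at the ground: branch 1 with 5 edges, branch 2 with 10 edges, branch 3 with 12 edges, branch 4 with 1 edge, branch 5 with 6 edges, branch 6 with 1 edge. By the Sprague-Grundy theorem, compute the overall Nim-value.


The tree has 6 branches from the ground vertex.
In Green Hackenbush, the Nim-value of a simple path of length k is k.
Branch 1: length 5, Nim-value = 5
Branch 2: length 10, Nim-value = 10
Branch 3: length 12, Nim-value = 12
Branch 4: length 1, Nim-value = 1
Branch 5: length 6, Nim-value = 6
Branch 6: length 1, Nim-value = 1
Total Nim-value = XOR of all branch values:
0 XOR 5 = 5
5 XOR 10 = 15
15 XOR 12 = 3
3 XOR 1 = 2
2 XOR 6 = 4
4 XOR 1 = 5
Nim-value of the tree = 5

5


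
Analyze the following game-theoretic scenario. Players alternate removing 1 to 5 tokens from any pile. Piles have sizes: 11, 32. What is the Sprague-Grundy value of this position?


Subtraction set: {1, 2, 3, 4, 5}
For this subtraction set, G(n) = n mod 6 (period = max + 1 = 6).
Pile 1 (size 11): G(11) = 11 mod 6 = 5
Pile 2 (size 32): G(32) = 32 mod 6 = 2
Total Grundy value = XOR of all: 5 XOR 2 = 7

7


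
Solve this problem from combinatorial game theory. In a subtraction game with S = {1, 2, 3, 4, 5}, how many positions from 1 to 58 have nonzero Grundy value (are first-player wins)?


Subtraction set S = {1, 2, 3, 4, 5}, so G(n) = n mod 6.
G(n) = 0 when n is a multiple of 6.
Multiples of 6 in [1, 58]: 9
N-positions (nonzero Grundy) = 58 - 9 = 49

49


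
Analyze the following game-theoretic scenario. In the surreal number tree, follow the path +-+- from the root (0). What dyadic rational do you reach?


Sign expansion: +-+-
Rule: track bounds (lo, hi), initially (-inf, +inf). On '+', the current value becomes lo and we move to the simplest number in (value, hi): value + 1 if hi = +inf, otherwise the midpoint (value + hi)/2. On '-', the current value becomes hi and we move to value - 1 if lo = -inf, otherwise the midpoint (lo + value)/2.
Start at 0.
Step 1: sign = +, move right. Bounds: (0, +inf). Value = 1
Step 2: sign = -, move left. Bounds: (0, 1). Value = 1/2
Step 3: sign = +, move right. Bounds: (1/2, 1). Value = 3/4
Step 4: sign = -, move left. Bounds: (1/2, 3/4). Value = 5/8
The surreal number with sign expansion +-+- is 5/8.

5/8


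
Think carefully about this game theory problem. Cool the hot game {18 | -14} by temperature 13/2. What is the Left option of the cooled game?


Original game: {18 | -14} (a switch {a | b} with a > b).
Cooling by t (for t below the temperature (a - b)/2 = 16) taxes each move by t: {a | b} cooled by t is {a - t | b + t}.
Cooling amount: t = 13/2
Cooled Left option: 18 - 13/2 = 23/2
Cooled Right option: -14 + 13/2 = -15/2
Cooled game: {23/2 | -15/2}
Left option = 23/2

23/2


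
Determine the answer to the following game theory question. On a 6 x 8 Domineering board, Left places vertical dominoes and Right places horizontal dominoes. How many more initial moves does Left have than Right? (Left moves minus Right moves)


Board is 6 x 8 (rows x cols).
Left (vertical) placements: (rows-1) * cols = 5 * 8 = 40
Right (horizontal) placements: rows * (cols-1) = 6 * 7 = 42
Advantage = Left - Right = 40 - 42 = -2

-2


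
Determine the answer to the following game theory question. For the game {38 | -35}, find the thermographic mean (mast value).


Game = {38 | -35}, a switch {a | b} with numbers a > b.
Its thermograph has left wall a - t and right wall b + t, which meet at t = (a - b)/2, where both equal (a + b)/2. So the mast (mean value) is at (a + b)/2.
Mean = (38 + (-35))/2 = 3/2 = 3/2

3/2


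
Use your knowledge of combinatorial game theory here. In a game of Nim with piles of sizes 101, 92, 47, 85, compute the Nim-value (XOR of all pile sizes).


We need the XOR (exclusive or) of all pile sizes.
After XOR-ing pile 1 (size 101): 0 XOR 101 = 101
After XOR-ing pile 2 (size 92): 101 XOR 92 = 57
After XOR-ing pile 3 (size 47): 57 XOR 47 = 22
After XOR-ing pile 4 (size 85): 22 XOR 85 = 67
The Nim-value of this position is 67.

67


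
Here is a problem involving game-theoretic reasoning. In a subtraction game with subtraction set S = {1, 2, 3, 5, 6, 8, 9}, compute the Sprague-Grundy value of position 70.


The subtraction set is S = {1, 2, 3, 5, 6, 8, 9}.
G(k) = mex{ G(k - s) : s in S, s <= k }. We compute iteratively: G(0) = 0.
G(1) = mex({0}) = 1
G(2) = mex({0, 1}) = 2
G(3) = mex({0, 1, 2}) = 3
G(4) = mex({1, 2, 3}) = 0
G(5) = mex({0, 2, 3}) = 1
G(6) = mex({0, 1, 3}) = 2
G(7) = mex({0, 1, 2}) = 3
G(8) = mex({0, 1, 2, 3}) = 4
G(9) = mex({0, 1, 2, 3, 4}) = 5
G(10) = mex({0, 1, 2, 3, 4, 5}) = 6
G(11) = mex({1, 2, 3, 4, 5, 6}) = 0
G(12) = mex({0, 2, 3, 5, 6}) = 1
G(13) = mex({0, 1, 3, 4, 6}) = 2
G(14) = mex({0, 1, 2, 4, 5}) = 3
G(15) = mex({1, 2, 3, 5, 6}) = 0
G(16) = mex({0, 2, 3, 4, 6}) = 1
G(17) = mex({0, 1, 3, 4, 5}) = 2
G(18) = mex({0, 1, 2, 5, 6}) = 3
G(19) = mex({0, 1, 2, 3, 6}) = 4
Observe that G(11)..G(19) = 0, 1, 2, 3, 0, 1, 2, 3, 4 repeats G(0)..G(8) = 0, 1, 2, 3, 0, 1, 2, 3, 4.
For k >= max(S) = 9, G(k) is determined by the previous 9 values G(k-9)..G(k-1); a window of 9 consecutive values has recurred shifted by 11, so by induction G(k + 11) = G(k) for all k >= 0: the sequence is periodic from the start with period 11.
One period: G(0..10) = 0, 1, 2, 3, 0, 1, 2, 3, 4, 5, 6.
70 mod 11 = 4, so G(70) = G(4) = 0.

0


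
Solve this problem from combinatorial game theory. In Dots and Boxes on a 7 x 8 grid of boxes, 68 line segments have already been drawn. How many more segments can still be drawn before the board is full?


Grid: 7 x 8 boxes, i.e. 8 rows and 9 columns of dots.
Horizontal edges: (rows + 1) * cols = 8 * 8 = 64
Vertical edges: rows * (cols + 1) = 7 * 9 = 63
Total edges: 64 + 63 = 127
Edges drawn: 68
Remaining: 127 - 68 = 59

59


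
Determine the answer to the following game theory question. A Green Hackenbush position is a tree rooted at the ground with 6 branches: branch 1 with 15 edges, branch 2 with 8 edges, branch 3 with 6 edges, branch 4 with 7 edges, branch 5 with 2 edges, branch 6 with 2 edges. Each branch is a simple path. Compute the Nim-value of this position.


The tree has 6 branches from the ground vertex.
In Green Hackenbush, the Nim-value of a simple path of length k is k.
Branch 1: length 15, Nim-value = 15
Branch 2: length 8, Nim-value = 8
Branch 3: length 6, Nim-value = 6
Branch 4: length 7, Nim-value = 7
Branch 5: length 2, Nim-value = 2
Branch 6: length 2, Nim-value = 2
Total Nim-value = XOR of all branch values:
0 XOR 15 = 15
15 XOR 8 = 7
7 XOR 6 = 1
1 XOR 7 = 6
6 XOR 2 = 4
4 XOR 2 = 6
Nim-value of the tree = 6

6


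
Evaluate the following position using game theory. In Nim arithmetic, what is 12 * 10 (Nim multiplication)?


Nim multiplication is bilinear over XOR: (u XOR v) * w = (u*w) XOR (v*w).
So we split each operand into its bit components and XOR the pairwise Nim products.
12 = 4 + 8 (as XOR of powers of 2).
10 = 2 + 8 (as XOR of powers of 2).
Using the standard Nim-product table on single bits:
  2*2 = 3,   2*4 = 8,   2*8 = 12,
  4*4 = 6,   4*8 = 11,  8*8 = 13,
and  1*x = x (identity), k*l = l*k (commutative).
Pairwise Nim products:
  4 * 2 = 8
  4 * 8 = 11
  8 * 2 = 12
  8 * 8 = 13
XOR them: 8 XOR 11 XOR 12 XOR 13 = 2.
Result: 12 * 10 = 2 (in Nim).

2


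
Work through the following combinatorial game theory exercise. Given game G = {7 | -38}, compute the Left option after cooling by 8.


Original game: {7 | -38} (a switch {a | b} with a > b).
Cooling by t (for t below the temperature (a - b)/2 = 45/2) taxes each move by t: {a | b} cooled by t is {a - t | b + t}.
Cooling amount: t = 8
Cooled Left option: 7 - 8 = -1
Cooled Right option: -38 + 8 = -30
Cooled game: {-1 | -30}
Left option = -1

-1


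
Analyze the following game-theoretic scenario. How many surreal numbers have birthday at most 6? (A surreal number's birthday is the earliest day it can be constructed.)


Day 0: {|} = 0 is born. Count = 1.
Day n: the number of surreal numbers born by day n is 2^(n+1) - 1.
By day 0: 2^1 - 1 = 1
By day 1: 2^2 - 1 = 3
By day 2: 2^3 - 1 = 7
By day 3: 2^4 - 1 = 15
By day 4: 2^5 - 1 = 31
By day 5: 2^6 - 1 = 63
By day 6: 2^7 - 1 = 127
By day 6: 127 surreal numbers.

127


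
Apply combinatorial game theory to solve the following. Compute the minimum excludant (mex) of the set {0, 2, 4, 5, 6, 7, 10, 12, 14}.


Set = {0, 2, 4, 5, 6, 7, 10, 12, 14}
0 is in the set.
1 is NOT in the set. This is the mex.
mex = 1

1


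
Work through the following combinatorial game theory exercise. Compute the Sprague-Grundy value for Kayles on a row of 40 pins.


Kayles: a move removes 1 or 2 adjacent pins from a contiguous row.
Removing pins from a row of k leaves two independent rows (a, b) with a + b = k - 1 (one pin) or a + b = k - 2 (two pins); an end removal gives a = 0.
By Sprague-Grundy, G(k) = mex{ G(a) XOR G(b) } over all these splits. G(0) = 0.
G(1): splits (0,0):0^0=0 -> mex({0}) = 1
G(2): splits (0,1):0^1=1 (0,0):0^0=0 -> mex({0, 1}) = 2
G(3): splits (0,2):0^2=2 (1,1):1^1=0 (0,1):0^1=1 -> mex({0, 1, 2}) = 3
G(4): splits (0,3):0^3=3 (1,2):1^2=3 (0,2):0^2=2 (1,1):1^1=0 -> mex({0, 2, 3}) = 1
G(5): splits (0,4):0^1=1 (1,3):1^3=2 (2,2):2^2=0 (0,3):0^3=3 (1,2):1^2=3 -> mex({0, 1, 2, 3}) = 4
G(6) = mex({0, 1, 2, 4}) = 3
G(7) = mex({0, 1, 3, 4, 5}) = 2
G(8) = mex({0, 2, 3, 5, 6}) = 1
G(9) = mex({0, 1, 2, 3, 6, 7}) = 4
G(10) = mex({0, 1, 3, 4, 5, 7}) = 2
G(11) = mex({0, 1, 2, 3, 4, 5}) = 6
G(12) = mex({0, 1, 2, 3, 5, 6, 7}) = 4
G(13) = mex({0, 2, 3, 4, 6, 7}) = 1
G(14) = mex({0, 1, 4, 5, 6, 7}) = 2
G(15) = mex({0, 1, 2, 3, 4, 5, 6}) = 7
G(16) = mex({0, 2, 3, 5, 6, 7}) = 1
G(17) = mex({0, 1, 2, 3, 5, 6, 7}) = 4
G(18) = mex({0, 1, 2, 4, 5, 6}) = 3
G(19) = mex({0, 1, 3, 4, 5, 7}) = 2
G(20) = mex({0, 2, 3, 4, 5, 6, 7}) = 1
G(21) = mex({0, 1, 2, 3, 5, 6, 7}) = 4
G(22) = mex({0, 1, 2, 3, 4, 5, 7}) = 6
G(23) = mex({0, 1, 2, 3, 4, 5, 6}) = 7
G(24) = mex({0, 1, 2, 3, 5, 6, 7}) = 4
G(25) = mex({0, 2, 3, 4, 6, 7}) = 1
G(26) = mex({0, 1, 3, 4, 5, 6, 7}) = 2
G(27) = mex({0, 1, 2, 3, 4, 5, 6, 7}) = 8
G(28) = mex({0, 1, 2, 3, 4, 6, 7, 8}) = 5
G(29) = mex({0, 1, 2, 3, 5, 6, 7, 8, 9}) = 4
G(30) = mex({0, 1, 2, 3, 4, 5, 6, 9, 10}) = 7
G(31) = mex({0, 1, 3, 4, 5, 7, 10, 11}) = 2
G(32) = mex({0, 2, 3, 4, 5, 6, 7, 9, 11}) = 1
G(33) = mex({0, 1, 2, 3, 4, 5, 6, 7, 9, 12}) = 8
G(34) = mex({0, 1, 2, 3, 4, 5, 7, 8, 11, 12}) = 6
G(35) = mex({0, 1, 2, 3, 4, 5, 6, 8, 9, 10, 11}) = 7
G(36) = mex({0, 1, 2, 3, 5, 6, 7, 9, 10}) = 4
G(37) = mex({0, 2, 3, 4, 6, 7, 9, 10, 11, 12}) = 1
G(38) = mex({0, 1, 3, 4, 5, 6, 7, 9, 10, 11, 12}) = 2
G(39) = mex({0, 1, 2, 4, 5, 6, 7, 9, 10, 12, 14}) = 3
G(40) = mex({0, 2, 3, 4, 6, 7, 11, 12, 14}) = 1
Therefore G(40) = 1.

1


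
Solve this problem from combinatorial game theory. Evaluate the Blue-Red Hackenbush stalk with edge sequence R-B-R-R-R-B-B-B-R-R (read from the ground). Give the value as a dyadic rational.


Edges (from ground): R-B-R-R-R-B-B-B-R-R
By Berlekamp's sign-expansion rule, a Blue-Red Hackenbush stalk has the value of the surreal number whose sign sequence is the edge sequence with B -> + and R -> -.
Sign sequence: -+---+++--
Trace the sign expansion in the surreal number tree, starting from 0:
Edge 1: R (sign -) -> bounds (-inf, 0), value = -1
Edge 2: B (sign +) -> bounds (-1, 0), value = -1/2
Edge 3: R (sign -) -> bounds (-1, -1/2), value = -3/4
Edge 4: R (sign -) -> bounds (-1, -3/4), value = -7/8
Edge 5: R (sign -) -> bounds (-1, -7/8), value = -15/16
Edge 6: B (sign +) -> bounds (-15/16, -7/8), value = -29/32
Edge 7: B (sign +) -> bounds (-29/32, -7/8), value = -57/64
Edge 8: B (sign +) -> bounds (-57/64, -7/8), value = -113/128
Edge 9: R (sign -) -> bounds (-57/64, -113/128), value = -227/256
Edge 10: R (sign -) -> bounds (-57/64, -227/256), value = -455/512
Game value = -455/512

-455/512


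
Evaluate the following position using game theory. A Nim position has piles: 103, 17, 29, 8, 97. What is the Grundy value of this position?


We need the XOR (exclusive or) of all pile sizes.
After XOR-ing pile 1 (size 103): 0 XOR 103 = 103
After XOR-ing pile 2 (size 17): 103 XOR 17 = 118
After XOR-ing pile 3 (size 29): 118 XOR 29 = 107
After XOR-ing pile 4 (size 8): 107 XOR 8 = 99
After XOR-ing pile 5 (size 97): 99 XOR 97 = 2
The Nim-value of this position is 2.

2


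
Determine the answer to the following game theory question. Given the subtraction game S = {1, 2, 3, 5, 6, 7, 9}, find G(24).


The subtraction set is S = {1, 2, 3, 5, 6, 7, 9}.
G(k) = mex{ G(k - s) : s in S, s <= k }. We compute iteratively: G(0) = 0.
G(1) = mex({0}) = 1
G(2) = mex({0, 1}) = 2
G(3) = mex({0, 1, 2}) = 3
G(4) = mex({1, 2, 3}) = 0
G(5) = mex({0, 2, 3}) = 1
G(6) = mex({0, 1, 3}) = 2
G(7) = mex({0, 1, 2}) = 3
G(8) = mex({1, 2, 3}) = 0
G(9) = mex({0, 2, 3}) = 1
G(10) = mex({0, 1, 3}) = 2
G(11) = mex({0, 1, 2}) = 3
G(12) = mex({1, 2, 3}) = 0
Observe that G(4)..G(12) = 0, 1, 2, 3, 0, 1, 2, 3, 0 repeats G(0)..G(8) = 0, 1, 2, 3, 0, 1, 2, 3, 0.
For k >= max(S) = 9, G(k) is determined by the previous 9 values G(k-9)..G(k-1); a window of 9 consecutive values has recurred shifted by 4, so by induction G(k + 4) = G(k) for all k >= 0: the sequence is periodic from the start with period 4.
One period: G(0..3) = 0, 1, 2, 3.
24 mod 4 = 0, so G(24) = G(0) = 0.

0
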